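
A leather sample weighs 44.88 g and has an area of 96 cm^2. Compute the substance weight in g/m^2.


Substance weight = mass / area x 10000
SW = 44.88 / 96 x 10000
SW = 4675.0 g/m^2


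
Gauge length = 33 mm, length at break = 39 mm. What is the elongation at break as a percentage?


18.2%

Extension = 39 - 33 = 6 mm
Elongation = 6 / 33 x 100 = 18.2%


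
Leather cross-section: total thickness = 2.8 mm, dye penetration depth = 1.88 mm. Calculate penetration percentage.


Penetration% = 1.88 / 2.8 x 100
Penetration = 67.1%


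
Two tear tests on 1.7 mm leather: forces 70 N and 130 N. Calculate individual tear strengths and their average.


Tear 1 = 41.2 N/mm
Tear 2 = 76.5 N/mm
Average = 58.9 N/mm

Tear 1 = 70 / 1.7 = 41.2 N/mm
Tear 2 = 130 / 1.7 = 76.5 N/mm
Average = (41.2 + 76.5) / 2 = 58.9 N/mm


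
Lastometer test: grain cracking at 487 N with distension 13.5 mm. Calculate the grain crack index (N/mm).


36.1 N/mm


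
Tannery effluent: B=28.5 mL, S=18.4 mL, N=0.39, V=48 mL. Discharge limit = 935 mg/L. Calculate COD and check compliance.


COD = (28.5 - 18.4) x 0.39 x 8000 / 48 = 656.5 mg/L
Limit: 935 mg/L
Compliant: Yes


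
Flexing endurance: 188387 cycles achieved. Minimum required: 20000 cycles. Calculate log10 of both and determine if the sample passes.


Achieved: log10 = 5.28
Required: log10 = 4.30
Passes: Yes

log10(188387) = 5.28
log10(20000) = 4.30
Passes: Yes


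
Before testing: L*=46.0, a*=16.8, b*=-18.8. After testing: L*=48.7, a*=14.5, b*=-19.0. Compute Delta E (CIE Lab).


dL = 48.7 - 46.0 = 2.7
da = 14.5 - 16.8 = -2.3
db = -19.0 - (-18.8) = -0.2
dE = sqrt((2.7)^2 + (-2.3)^2 + (-0.2)^2) = 3.55


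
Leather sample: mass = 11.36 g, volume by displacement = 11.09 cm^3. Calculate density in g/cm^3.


Density = mass / volume
Density = 11.36 / 11.09 = 1.024 g/cm^3


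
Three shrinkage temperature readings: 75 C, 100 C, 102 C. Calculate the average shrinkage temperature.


92.3 C

Average = (75 + 100 + 102) / 3
Average = 277 / 3 = 92.3 C


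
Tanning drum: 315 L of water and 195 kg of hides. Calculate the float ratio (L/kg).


Float ratio = water / hide weight
Ratio = 315 / 195 = 1.6


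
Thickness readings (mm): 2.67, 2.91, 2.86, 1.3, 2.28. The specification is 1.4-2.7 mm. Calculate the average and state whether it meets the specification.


Sum = 12.02
Average = 12.02 / 5 = 2.40 mm
Specification range: 1.4 to 2.7 mm
Within spec: Yes


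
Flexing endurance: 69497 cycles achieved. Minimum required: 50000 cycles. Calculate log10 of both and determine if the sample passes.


Achieved: log10 = 4.84
Required: log10 = 4.70
Passes: Yes

log10(69497) = 4.84
log10(50000) = 4.70
Passes: Yes


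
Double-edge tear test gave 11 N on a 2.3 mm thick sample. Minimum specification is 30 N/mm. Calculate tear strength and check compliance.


Tear strength = 4.8 N/mm
Compliant: No

Tear strength = 11 / 2.3 = 4.8 N/mm
Required minimum = 30 N/mm
Compliant: No


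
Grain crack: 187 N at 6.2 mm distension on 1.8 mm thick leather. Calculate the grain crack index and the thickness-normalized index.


Crack index = 187 / 6.2 = 30.2 N/mm
Normalized = 30.2 / 1.8 = 16.8 N/mm per mm


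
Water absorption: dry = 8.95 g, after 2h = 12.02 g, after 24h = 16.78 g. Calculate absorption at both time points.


WA (2h) = (12.02 - 8.95) / 8.95 x 100 = 34.3%
WA (24h) = (16.78 - 8.95) / 8.95 x 100 = 87.5%


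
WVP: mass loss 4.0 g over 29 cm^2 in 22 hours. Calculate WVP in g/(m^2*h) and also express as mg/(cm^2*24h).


WVP = 62.70 g/(m^2*h)
Daily rate = 150.47 mg/(cm^2*24h)


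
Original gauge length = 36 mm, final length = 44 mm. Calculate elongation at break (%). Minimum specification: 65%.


Extension = 44 - 36 = 8 mm
Elongation = 8 / 36 x 100 = 22.2%
Minimum required: 65%
Meets specification: No


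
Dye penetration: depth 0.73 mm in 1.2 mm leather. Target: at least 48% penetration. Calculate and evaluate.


Penetration = 0.73 / 1.2 x 100 = 60.8%
Target: 48%
Meets target: Yes


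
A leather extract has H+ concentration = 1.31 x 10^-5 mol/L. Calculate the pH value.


pH = 4.88


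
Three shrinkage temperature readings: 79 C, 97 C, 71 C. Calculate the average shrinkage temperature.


Average = (79 + 97 + 71) / 3
Average = 247 / 3 = 82.3 C


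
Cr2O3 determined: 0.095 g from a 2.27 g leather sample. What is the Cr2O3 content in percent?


Cr2O3% = 0.095 / 2.27 x 100
Cr2O3% = 4.19%


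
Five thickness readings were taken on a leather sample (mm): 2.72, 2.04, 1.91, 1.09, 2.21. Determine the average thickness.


1.99 mm


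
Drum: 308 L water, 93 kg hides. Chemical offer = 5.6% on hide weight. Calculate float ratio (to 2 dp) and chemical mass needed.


Float ratio = 3.31
Chemical needed = 5.208 kg

Float ratio = 308 / 93 = 3.31
Chemical = 93 x 5.6 / 100 = 5.208 kg


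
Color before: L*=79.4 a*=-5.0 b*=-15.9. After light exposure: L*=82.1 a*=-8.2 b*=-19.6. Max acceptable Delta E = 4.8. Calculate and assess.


Delta E = 5.59
Passes: No

dL = 2.7, da = -3.2, db = -3.7
dE = sqrt((2.7)^2 + (-3.2)^2 + (-3.7)^2) = 5.59
Max = 4.8
Passes: No


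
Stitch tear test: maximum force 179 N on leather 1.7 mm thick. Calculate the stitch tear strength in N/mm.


Stitch tear strength = force / thickness
STS = 179 / 1.7 = 105.3 N/mm


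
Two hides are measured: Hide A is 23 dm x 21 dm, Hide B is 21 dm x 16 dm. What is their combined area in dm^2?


819 dm^2


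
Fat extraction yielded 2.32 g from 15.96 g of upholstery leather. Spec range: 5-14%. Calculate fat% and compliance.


Fat content = 14.5%
Compliant: No


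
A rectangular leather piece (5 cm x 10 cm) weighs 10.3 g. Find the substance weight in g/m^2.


Area = 5 x 10 = 50 cm^2
SW = 10.3 / 50 x 10000 = 2060.0 g/m^2


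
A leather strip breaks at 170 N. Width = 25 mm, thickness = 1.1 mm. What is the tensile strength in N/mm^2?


Cross-sectional area = 25 x 1.1 = 27.5 mm^2
Tensile strength = 170 / 27.5 = 6.18 N/mm^2


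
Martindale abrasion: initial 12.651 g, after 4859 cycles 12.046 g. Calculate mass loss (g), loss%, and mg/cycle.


Loss = 12.651 - 12.046 = 0.605 g
Loss% = 0.605 / 12.651 x 100 = 4.78%
Rate = 0.605 / 4859 x 1000 = 0.125 mg/cycle


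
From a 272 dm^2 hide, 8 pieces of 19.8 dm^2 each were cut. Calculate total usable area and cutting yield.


Total usable = 8 x 19.8 = 158.4 dm^2
Yield = 158.4 / 272 x 100 = 58.2%


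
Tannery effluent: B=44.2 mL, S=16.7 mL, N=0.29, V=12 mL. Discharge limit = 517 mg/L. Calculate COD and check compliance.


COD = (44.2 - 16.7) x 0.29 x 8000 / 12 = 5316.7 mg/L
Limit: 517 mg/L
Compliant: No


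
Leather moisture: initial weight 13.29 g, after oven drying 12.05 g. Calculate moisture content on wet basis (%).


9.3%


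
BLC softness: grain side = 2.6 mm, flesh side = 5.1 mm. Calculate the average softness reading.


3.85 mm

Average = (2.6 + 5.1) / 2
Average = 3.85 mm


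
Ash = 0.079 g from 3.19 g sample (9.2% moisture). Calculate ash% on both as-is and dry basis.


As-is ash% = 0.079 / 3.19 x 100 = 2.48%
Dry mass = 3.19 x (100 - 9.2) / 100 = 2.89652 g
Dry-basis ash% = 0.079 / 2.89652 x 100 = 2.73%


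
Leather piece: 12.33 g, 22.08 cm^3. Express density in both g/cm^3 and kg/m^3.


Density = 12.33 / 22.08 = 0.558 g/cm^3
Convert: 0.558 x 1000 = 558 kg/m^3


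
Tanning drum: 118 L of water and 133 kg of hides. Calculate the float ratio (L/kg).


0.9


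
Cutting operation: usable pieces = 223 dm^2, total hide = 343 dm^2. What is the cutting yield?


65.0%


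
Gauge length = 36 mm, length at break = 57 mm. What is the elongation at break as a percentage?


Extension = 57 - 36 = 21 mm
Elongation = 21 / 36 x 100 = 58.3%


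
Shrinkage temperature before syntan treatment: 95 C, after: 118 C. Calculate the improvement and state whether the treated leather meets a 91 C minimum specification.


Improvement = 23 C
Meets 91 C spec: Yes

Improvement = 118 - 95 = 23 C
Spec check: 118 C >= 91 C? Yes


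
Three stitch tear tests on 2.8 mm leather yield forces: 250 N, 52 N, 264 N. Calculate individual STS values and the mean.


STS1 = 250 / 2.8 = 89.3 N/mm
STS2 = 52 / 2.8 = 18.6 N/mm
STS3 = 264 / 2.8 = 94.3 N/mm
Mean = (89.3 + 18.6 + 94.3) / 3 = 67.4 N/mm


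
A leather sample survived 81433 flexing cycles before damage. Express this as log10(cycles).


4.91


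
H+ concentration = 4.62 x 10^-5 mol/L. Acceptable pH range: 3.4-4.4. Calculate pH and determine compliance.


pH = 4.34
Compliant: Yes

pH = -log10(4.62 x 10^-5) = 4.34
Range: 3.4 to 4.4
Compliant: Yes


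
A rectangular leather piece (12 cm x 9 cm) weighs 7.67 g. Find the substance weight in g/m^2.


Area = 12 x 9 = 108 cm^2
SW = 7.67 / 108 x 10000 = 710.2 g/m^2


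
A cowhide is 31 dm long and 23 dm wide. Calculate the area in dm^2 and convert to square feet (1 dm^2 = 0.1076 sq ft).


713 dm^2
76.72 sq ft


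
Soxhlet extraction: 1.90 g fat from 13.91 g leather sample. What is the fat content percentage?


Fat content = 1.90 / 13.91 x 100
Fat = 13.7%


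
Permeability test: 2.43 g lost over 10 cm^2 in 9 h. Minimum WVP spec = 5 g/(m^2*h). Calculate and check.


WVP = 2.43 / (10 x 9) x 10000 = 270.00 g/(m^2*h)
Minimum: 5 g/(m^2*h)
Meets spec: Yes


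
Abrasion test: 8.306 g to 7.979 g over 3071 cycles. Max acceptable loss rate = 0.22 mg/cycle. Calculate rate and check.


Loss = 8.306 - 7.979 = 0.327 g
Rate = 0.327 g / 3071 cycles x 1000 = 0.106 mg/cycle
Max = 0.22 mg/cycle
Passes: Yes


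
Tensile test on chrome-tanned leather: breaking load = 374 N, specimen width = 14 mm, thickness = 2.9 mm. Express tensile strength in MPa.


9.21 MPa

Cross-section = 14 x 2.9 = 40.6 mm^2
TS = 374 / 40.6 = 9.21 MPa
(1 N/mm^2 = 1 MPa)


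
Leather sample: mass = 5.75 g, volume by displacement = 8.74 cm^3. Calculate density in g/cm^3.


0.658 g/cm^3

Density = mass / volume
Density = 5.75 / 8.74 = 0.658 g/cm^3


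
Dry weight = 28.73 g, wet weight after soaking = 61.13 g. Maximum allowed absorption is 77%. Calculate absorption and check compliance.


Absorption = 112.8%
Compliant: No

WA = (61.13 - 28.73) / 28.73 x 100 = 112.8%
Maximum allowed: 77%
Compliant: No


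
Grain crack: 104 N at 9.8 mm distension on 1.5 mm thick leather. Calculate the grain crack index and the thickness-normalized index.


Crack index = 104 / 9.8 = 10.6 N/mm
Normalized = 10.6 / 1.5 = 7.1 N/mm per mm


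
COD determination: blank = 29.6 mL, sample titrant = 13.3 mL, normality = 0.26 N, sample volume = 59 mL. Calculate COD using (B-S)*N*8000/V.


COD = (29.6 - 13.3) x 0.26 x 8000 / 59
COD = 16.3 x 0.26 x 8000 / 59
COD = 574.6 mg/L


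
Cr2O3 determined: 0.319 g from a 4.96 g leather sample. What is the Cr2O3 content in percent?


Cr2O3% = 0.319 / 4.96 x 100
Cr2O3% = 6.43%


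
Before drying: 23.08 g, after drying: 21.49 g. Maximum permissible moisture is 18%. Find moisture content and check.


MC = (23.08 - 21.49) / 23.08 x 100 = 6.9%
Maximum: 18%
Acceptable: Yes


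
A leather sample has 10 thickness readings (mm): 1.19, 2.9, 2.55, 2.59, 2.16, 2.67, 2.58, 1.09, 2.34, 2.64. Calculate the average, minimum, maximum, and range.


Sum = 22.71
Average = 22.71 / 10 = 2.27 mm
Minimum = 1.09 mm
Maximum = 2.9 mm
Range = 2.9 - 1.09 = 1.81 mm


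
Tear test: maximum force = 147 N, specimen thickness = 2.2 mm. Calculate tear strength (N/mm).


66.8 N/mm


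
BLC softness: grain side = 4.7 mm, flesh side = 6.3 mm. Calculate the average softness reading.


5.50 mm

Average = (4.7 + 6.3) / 2
Average = 5.50 mm


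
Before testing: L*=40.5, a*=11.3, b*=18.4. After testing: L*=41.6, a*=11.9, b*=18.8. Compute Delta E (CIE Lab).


dL = 41.6 - 40.5 = 1.1
da = 11.9 - 11.3 = 0.6
db = 18.8 - 18.4 = 0.4
dE = sqrt((1.1)^2 + (0.6)^2 + (0.4)^2) = 1.32


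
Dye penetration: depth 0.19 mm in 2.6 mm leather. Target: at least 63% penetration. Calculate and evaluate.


Penetration = 0.19 / 2.6 x 100 = 7.3%
Target: 63%
Meets target: No


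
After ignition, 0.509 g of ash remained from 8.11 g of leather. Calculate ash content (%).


Ash% = 0.509 / 8.11 x 100
Ash% = 6.28%


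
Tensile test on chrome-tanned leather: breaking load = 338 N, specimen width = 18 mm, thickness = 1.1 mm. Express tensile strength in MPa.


Cross-section = 18 x 1.1 = 19.8 mm^2
TS = 338 / 19.8 = 17.07 MPa
(1 N/mm^2 = 1 MPa)


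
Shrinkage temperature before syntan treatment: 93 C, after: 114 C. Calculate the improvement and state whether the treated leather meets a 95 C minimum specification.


Improvement = 114 - 93 = 21 C
Spec check: 114 C >= 95 C? Yes


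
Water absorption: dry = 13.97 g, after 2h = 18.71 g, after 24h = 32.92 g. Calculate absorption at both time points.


2h absorption = 33.9%
24h absorption = 135.6%

WA (2h) = (18.71 - 13.97) / 13.97 x 100 = 33.9%
WA (24h) = (32.92 - 13.97) / 13.97 x 100 = 135.6%


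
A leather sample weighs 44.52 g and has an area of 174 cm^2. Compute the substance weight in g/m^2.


2558.6 g/m^2

Substance weight = mass / area x 10000
SW = 44.52 / 174 x 10000
SW = 2558.6 g/m^2


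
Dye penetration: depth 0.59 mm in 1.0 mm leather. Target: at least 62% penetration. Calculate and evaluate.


Penetration = 59.0%
Meets target: No


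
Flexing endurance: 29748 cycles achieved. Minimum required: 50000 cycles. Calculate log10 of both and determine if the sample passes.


log10(29748) = 4.47
log10(50000) = 4.70
Passes: No


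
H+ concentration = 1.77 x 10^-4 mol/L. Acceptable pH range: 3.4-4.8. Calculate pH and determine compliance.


pH = -log10(1.77 x 10^-4) = 3.75
Range: 3.4 to 4.8
Compliant: Yes


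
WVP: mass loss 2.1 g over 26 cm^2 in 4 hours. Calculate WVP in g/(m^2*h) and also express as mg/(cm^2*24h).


WVP = 201.92 g/(m^2*h)
Daily rate = 484.62 mg/(cm^2*24h)

WVP = 2.1 / (26 x 4) x 10000 = 201.92 g/(m^2*h)
Mass loss in mg = 2.1 x 1000 = 2100 mg
Per cm^2 per 24h in mg: 2100 x 24 / (26 x 4) = 50400 / 104 = 484.62 mg/(cm^2*24h)


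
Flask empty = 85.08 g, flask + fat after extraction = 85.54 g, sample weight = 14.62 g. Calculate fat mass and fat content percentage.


Fat mass = 85.54 - 85.08 = 0.46 g
Fat% = 0.46 / 14.62 x 100 = 3.1%


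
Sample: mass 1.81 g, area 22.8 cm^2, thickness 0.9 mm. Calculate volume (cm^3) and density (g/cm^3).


Volume = 2.052 cm^3
Density = 0.882 g/cm^3

Thickness in cm = 0.9 / 10 = 0.09 cm
Volume = 22.8 x 0.09 = 2.052 cm^3
Density = 1.81 / 2.052 = 0.882 g/cm^3


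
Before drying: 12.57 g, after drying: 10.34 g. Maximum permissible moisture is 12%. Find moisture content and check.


Moisture content = 17.7%
Acceptable: No

MC = (12.57 - 10.34) / 12.57 x 100 = 17.7%
Maximum: 12%
Acceptable: No


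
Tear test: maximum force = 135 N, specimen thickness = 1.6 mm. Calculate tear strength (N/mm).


Tear strength = force / thickness
Tear = 135 / 1.6 = 84.4 N/mm


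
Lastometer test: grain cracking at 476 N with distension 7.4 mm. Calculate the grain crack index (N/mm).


Grain crack index = force / distension
Index = 476 / 7.4 = 64.3 N/mm


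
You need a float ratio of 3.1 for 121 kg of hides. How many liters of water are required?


375.1 L


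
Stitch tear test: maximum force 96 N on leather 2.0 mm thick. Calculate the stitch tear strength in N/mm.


Stitch tear strength = force / thickness
STS = 96 / 2.0 = 48.0 N/mm


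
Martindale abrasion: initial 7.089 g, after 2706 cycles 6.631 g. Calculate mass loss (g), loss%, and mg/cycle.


Mass loss = 0.458 g
Loss = 6.46%
Rate = 0.169 mg/cycle

Loss = 7.089 - 6.631 = 0.458 g
Loss% = 0.458 / 7.089 x 100 = 6.46%
Rate = 0.458 / 2706 x 1000 = 0.169 mg/cycle


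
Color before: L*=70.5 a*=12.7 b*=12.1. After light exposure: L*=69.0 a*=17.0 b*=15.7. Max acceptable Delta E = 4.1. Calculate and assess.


Delta E = 5.81
Passes: No

dL = -1.5, da = 4.3, db = 3.6
dE = sqrt((-1.5)^2 + (4.3)^2 + (3.6)^2) = 5.81
Max = 4.1
Passes: No


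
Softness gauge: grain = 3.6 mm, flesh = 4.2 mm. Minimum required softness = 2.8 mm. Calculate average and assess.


Average softness = 3.90 mm
Meets requirement: Yes

Average = (3.6 + 4.2) / 2 = 3.90 mm
Minimum = 2.8 mm
Meets requirement: Yes


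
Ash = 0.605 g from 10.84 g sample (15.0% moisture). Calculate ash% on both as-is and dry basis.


As-is ash = 5.58%
Dry-basis ash = 6.57%


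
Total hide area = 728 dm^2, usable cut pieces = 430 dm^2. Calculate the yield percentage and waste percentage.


Yield = 430 / 728 x 100 = 59.1%
Waste = 728 - 430 = 298 dm^2
Waste% = 100 - 59.1 = 40.9%


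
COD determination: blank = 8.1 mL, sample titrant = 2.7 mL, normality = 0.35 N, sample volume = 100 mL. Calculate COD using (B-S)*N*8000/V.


COD = (8.1 - 2.7) x 0.35 x 8000 / 100
COD = 5.4 x 0.35 x 8000 / 100
COD = 151.2 mg/L


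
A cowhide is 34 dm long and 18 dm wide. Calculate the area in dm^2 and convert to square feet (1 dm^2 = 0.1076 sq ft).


612 dm^2
65.85 sq ft


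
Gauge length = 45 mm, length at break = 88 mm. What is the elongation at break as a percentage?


95.6%

Extension = 88 - 45 = 43 mm
Elongation = 43 / 45 x 100 = 95.6%


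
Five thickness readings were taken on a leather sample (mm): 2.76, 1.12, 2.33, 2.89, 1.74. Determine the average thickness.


2.17 mm

Sum = 2.76 + 1.12 + 2.33 + 2.89 + 1.74 = 10.84
Average = 10.84 / 5 = 2.17 mm


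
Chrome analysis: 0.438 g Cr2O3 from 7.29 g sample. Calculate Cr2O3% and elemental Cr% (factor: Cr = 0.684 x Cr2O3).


Cr2O3 = 6.01%
Cr = 4.11%


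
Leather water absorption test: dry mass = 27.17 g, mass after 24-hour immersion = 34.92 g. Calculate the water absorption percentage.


Water absorbed = 34.92 - 27.17 = 7.75 g
WA% = 7.75 / 27.17 x 100 = 28.5%


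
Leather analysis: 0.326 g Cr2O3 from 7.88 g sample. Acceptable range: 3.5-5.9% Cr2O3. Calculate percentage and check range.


Cr2O3 = 4.14%
Within range: Yes

Cr2O3% = 0.326 / 7.88 x 100 = 4.14%
Acceptable range: 3.5 to 5.9%
Within range: Yes


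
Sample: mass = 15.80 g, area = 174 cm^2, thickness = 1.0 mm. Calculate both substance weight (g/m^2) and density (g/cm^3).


SW = 15.80 / 174 x 10000 = 908.0 g/m^2
Volume = 174 x 1.0 / 10 = 17.40 cm^3
Density = 15.80 / 17.40 = 0.908 g/cm^3


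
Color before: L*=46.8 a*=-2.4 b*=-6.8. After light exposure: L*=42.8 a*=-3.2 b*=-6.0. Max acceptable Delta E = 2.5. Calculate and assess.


Delta E = 4.16
Passes: No

dL = -4.0, da = -0.8, db = 0.8
dE = sqrt((-4.0)^2 + (-0.8)^2 + (0.8)^2) = 4.16
Max = 2.5
Passes: No


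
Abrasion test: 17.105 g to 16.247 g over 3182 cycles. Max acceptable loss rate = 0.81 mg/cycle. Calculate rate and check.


Rate = 0.270 mg/cycle
Passes: Yes

Loss = 17.105 - 16.247 = 0.858 g
Rate = 0.858 g / 3182 cycles x 1000 = 0.270 mg/cycle
Max = 0.81 mg/cycle
Passes: Yes


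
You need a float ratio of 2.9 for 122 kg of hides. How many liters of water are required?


353.8 L


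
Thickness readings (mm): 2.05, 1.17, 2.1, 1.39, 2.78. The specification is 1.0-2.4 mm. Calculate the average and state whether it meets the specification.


Sum = 9.49
Average = 9.49 / 5 = 1.90 mm
Specification range: 1.0 to 2.4 mm
Within spec: Yes


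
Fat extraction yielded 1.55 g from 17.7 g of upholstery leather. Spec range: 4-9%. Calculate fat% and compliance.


Fat content = 8.8%
Compliant: Yes


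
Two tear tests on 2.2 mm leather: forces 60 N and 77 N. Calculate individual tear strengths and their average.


Tear 1 = 27.3 N/mm
Tear 2 = 35.0 N/mm
Average = 31.2 N/mm


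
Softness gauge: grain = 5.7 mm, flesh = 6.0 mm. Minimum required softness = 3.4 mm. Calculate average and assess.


Average = (5.7 + 6.0) / 2 = 5.85 mm
Minimum = 3.4 mm
Meets requirement: Yes


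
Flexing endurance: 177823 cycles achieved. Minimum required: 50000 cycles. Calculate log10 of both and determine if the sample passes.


log10(177823) = 5.25
log10(50000) = 4.70
Passes: Yes


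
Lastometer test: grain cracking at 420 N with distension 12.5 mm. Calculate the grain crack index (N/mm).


33.6 N/mm

Grain crack index = force / distension
Index = 420 / 12.5 = 33.6 N/mm


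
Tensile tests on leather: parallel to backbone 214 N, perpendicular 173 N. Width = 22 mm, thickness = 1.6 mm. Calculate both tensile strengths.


Area = 22 x 1.6 = 35.2 mm^2
TS (parallel) = 214 / 35.2 = 6.08 N/mm^2
TS (perpendicular) = 173 / 35.2 = 4.91 N/mm^2


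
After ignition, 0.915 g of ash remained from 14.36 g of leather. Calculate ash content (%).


6.37%


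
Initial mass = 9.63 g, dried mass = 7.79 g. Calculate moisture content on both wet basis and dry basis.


Wet basis = 19.1%
Dry basis = 23.6%

Moisture lost = 9.63 - 7.79 = 1.84 g
Wet basis MC = 1.84 / 9.63 x 100 = 19.1%
Dry basis MC = 1.84 / 7.79 x 100 = 23.6%


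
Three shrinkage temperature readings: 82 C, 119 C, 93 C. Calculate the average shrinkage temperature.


Average = (82 + 119 + 93) / 3
Average = 294 / 3 = 98.0 C


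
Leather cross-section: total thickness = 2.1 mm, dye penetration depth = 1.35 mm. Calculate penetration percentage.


64.3%


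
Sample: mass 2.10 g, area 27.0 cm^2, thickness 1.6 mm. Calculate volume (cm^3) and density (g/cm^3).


Volume = 4.320 cm^3
Density = 0.486 g/cm^3

Thickness in cm = 1.6 / 10 = 0.16 cm
Volume = 27.0 x 0.16 = 4.320 cm^3
Density = 2.10 / 4.320 = 0.486 g/cm^3


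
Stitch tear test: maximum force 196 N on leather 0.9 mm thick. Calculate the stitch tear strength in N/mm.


217.8 N/mm

Stitch tear strength = force / thickness
STS = 196 / 0.9 = 217.8 N/mm


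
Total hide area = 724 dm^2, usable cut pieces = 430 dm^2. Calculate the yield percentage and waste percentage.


Yield = 430 / 724 x 100 = 59.4%
Waste = 724 - 430 = 294 dm^2
Waste% = 100 - 59.4 = 40.6%


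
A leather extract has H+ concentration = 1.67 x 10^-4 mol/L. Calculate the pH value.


pH = 3.78

pH = -log10[H+]
pH = -log10(1.67 x 10^-4) = 3.78


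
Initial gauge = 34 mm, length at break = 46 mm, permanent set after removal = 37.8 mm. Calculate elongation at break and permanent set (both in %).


Elongation at break = 35.3%
Permanent set = 11.2%

Elongation at break = (46 - 34) / 34 x 100 = 35.3%
Permanent set = (37.8 - 34) / 34 x 100 = 11.2%


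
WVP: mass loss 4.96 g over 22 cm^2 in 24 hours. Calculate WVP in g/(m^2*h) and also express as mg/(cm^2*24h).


WVP = 4.96 / (22 x 24) x 10000 = 93.94 g/(m^2*h)
Mass loss in mg = 4.96 x 1000 = 4960 mg
Per cm^2 per 24h in mg: 4960 x 24 / (22 x 24) = 119040 / 528 = 225.45 mg/(cm^2*24h)


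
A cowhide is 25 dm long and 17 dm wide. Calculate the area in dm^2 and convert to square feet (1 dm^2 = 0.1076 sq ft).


425 dm^2
45.73 sq ft


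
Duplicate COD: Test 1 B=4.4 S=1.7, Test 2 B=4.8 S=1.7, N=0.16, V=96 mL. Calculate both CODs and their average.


COD1 = (4.4 - 1.7) x 0.16 x 8000 / 96 = 36.0 mg/L
COD2 = (4.8 - 1.7) x 0.16 x 8000 / 96 = 41.3 mg/L
Average = (36.0 + 41.3) / 2 = 38.7 mg/L


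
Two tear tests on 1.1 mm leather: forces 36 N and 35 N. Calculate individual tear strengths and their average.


Tear 1 = 32.7 N/mm
Tear 2 = 31.8 N/mm
Average = 32.3 N/mm


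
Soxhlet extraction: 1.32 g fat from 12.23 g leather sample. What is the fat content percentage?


10.8%

Fat content = 1.32 / 12.23 x 100
Fat = 10.8%


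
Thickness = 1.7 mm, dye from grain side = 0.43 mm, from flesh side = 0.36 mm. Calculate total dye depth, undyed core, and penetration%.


Total dyed = 0.79 mm
Undyed core = 0.91 mm
Penetration = 46.5%

Total dyed = 0.43 + 0.36 = 0.79 mm
Undyed core = 1.7 - 0.79 = 0.91 mm
Penetration = 0.79 / 1.7 x 100 = 46.5%


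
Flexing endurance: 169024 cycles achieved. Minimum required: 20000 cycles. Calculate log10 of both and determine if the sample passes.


log10(169024) = 5.23
log10(20000) = 4.30
Passes: Yes


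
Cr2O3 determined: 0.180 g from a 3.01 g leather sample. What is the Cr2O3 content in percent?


Cr2O3% = 0.180 / 3.01 x 100
Cr2O3% = 5.98%


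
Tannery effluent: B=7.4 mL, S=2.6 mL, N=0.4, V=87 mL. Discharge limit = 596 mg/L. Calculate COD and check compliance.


COD = 176.6 mg/L
Compliant: Yes


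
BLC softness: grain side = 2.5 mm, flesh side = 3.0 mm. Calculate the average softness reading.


Average = (2.5 + 3.0) / 2
Average = 2.75 mm


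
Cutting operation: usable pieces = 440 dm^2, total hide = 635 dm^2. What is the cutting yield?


69.3%

Yield = usable / total x 100
Yield = 440 / 635 x 100 = 69.3%


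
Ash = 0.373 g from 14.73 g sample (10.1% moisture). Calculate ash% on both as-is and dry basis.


As-is ash% = 0.373 / 14.73 x 100 = 2.53%
Dry mass = 14.73 x (100 - 10.1) / 100 = 13.24227 g
Dry-basis ash% = 0.373 / 13.24227 x 100 = 2.82%


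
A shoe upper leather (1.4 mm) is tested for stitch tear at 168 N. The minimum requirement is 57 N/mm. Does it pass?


STS = 168 / 1.4 = 120.0 N/mm
Minimum required: 57 N/mm
Passes: Yes


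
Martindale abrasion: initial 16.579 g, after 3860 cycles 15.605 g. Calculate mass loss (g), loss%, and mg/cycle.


Mass loss = 0.974 g
Loss = 5.87%
Rate = 0.252 mg/cycle


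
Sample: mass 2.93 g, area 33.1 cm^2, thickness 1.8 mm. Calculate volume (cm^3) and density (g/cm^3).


Thickness in cm = 1.8 / 10 = 0.18 cm
Volume = 33.1 x 0.18 = 5.958 cm^3
Density = 2.93 / 5.958 = 0.492 g/cm^3


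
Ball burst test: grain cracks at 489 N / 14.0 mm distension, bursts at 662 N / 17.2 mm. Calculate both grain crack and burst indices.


Crack index = 34.9 N/mm
Burst index = 38.5 N/mm

Crack index = 489 / 14.0 = 34.9 N/mm
Burst index = 662 / 17.2 = 38.5 N/mm


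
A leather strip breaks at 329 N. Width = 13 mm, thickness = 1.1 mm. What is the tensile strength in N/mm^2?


23.01 N/mm^2


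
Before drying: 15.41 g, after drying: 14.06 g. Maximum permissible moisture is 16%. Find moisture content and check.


Moisture content = 8.8%
Acceptable: Yes

MC = (15.41 - 14.06) / 15.41 x 100 = 8.8%
Maximum: 16%
Acceptable: Yes


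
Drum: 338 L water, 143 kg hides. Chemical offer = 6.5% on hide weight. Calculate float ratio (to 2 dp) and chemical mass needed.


Float ratio = 2.36
Chemical needed = 9.295 kg


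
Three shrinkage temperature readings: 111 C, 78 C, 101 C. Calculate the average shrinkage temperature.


96.7 C


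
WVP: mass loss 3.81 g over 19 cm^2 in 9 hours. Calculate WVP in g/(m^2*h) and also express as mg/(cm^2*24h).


WVP = 3.81 / (19 x 9) x 10000 = 222.81 g/(m^2*h)
Mass loss in mg = 3.81 x 1000 = 3810 mg
Per cm^2 per 24h in mg: 3810 x 24 / (19 x 9) = 91440 / 171 = 534.74 mg/(cm^2*24h)


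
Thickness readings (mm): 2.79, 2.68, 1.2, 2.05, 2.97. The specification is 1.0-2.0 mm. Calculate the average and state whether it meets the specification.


Sum = 11.69
Average = 11.69 / 5 = 2.34 mm
Specification range: 1.0 to 2.0 mm
Within spec: No


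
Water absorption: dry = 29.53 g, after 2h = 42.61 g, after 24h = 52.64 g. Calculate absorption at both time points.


WA (2h) = (42.61 - 29.53) / 29.53 x 100 = 44.3%
WA (24h) = (52.64 - 29.53) / 29.53 x 100 = 78.3%


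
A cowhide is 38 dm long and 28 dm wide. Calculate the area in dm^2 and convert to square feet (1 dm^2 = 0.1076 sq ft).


1064 dm^2
114.49 sq ft


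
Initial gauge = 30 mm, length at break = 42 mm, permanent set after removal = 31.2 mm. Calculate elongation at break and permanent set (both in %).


Elongation at break = (42 - 30) / 30 x 100 = 40.0%
Permanent set = (31.2 - 30) / 30 x 100 = 4.0%


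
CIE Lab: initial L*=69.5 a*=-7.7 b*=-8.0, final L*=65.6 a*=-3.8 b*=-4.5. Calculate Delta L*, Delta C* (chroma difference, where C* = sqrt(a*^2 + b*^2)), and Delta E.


Delta L* = 65.6 - 69.5 = -3.9
C1* = sqrt((-7.7)^2 + (-8.0)^2) = 11.104
C2* = sqrt((-3.8)^2 + (-4.5)^2) = 5.890
Delta C* = 5.890 - 11.104 = -5.21
Delta E = sqrt((-3.9)^2 + (3.9)^2 + (3.5)^2) = 6.53


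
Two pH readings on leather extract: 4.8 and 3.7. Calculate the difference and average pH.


Difference = |4.8 - 3.7| = 1.1
Average = (4.8 + 3.7) / 2 = 4.25


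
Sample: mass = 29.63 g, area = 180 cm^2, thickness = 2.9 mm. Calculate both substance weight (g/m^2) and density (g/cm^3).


Substance weight = 1646.1 g/m^2
Density = 0.568 g/cm^3


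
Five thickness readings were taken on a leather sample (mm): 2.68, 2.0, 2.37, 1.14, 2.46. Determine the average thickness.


Sum = 2.68 + 2.0 + 2.37 + 1.14 + 2.46 = 10.65
Average = 10.65 / 5 = 2.13 mm


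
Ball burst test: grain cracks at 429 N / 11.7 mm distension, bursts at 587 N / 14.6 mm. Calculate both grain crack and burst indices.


Crack index = 429 / 11.7 = 36.7 N/mm
Burst index = 587 / 14.6 = 40.2 N/mm


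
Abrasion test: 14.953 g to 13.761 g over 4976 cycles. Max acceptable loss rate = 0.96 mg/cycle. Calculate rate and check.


Loss = 14.953 - 13.761 = 1.192 g
Rate = 1.192 g / 4976 cycles x 1000 = 0.240 mg/cycle
Max = 0.96 mg/cycle
Passes: Yes


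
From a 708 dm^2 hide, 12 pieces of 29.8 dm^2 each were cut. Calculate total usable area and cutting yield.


Total usable = 12 x 29.8 = 357.6 dm^2
Yield = 357.6 / 708 x 100 = 50.5%


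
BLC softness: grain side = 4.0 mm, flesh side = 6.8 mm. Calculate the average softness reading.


Average = (4.0 + 6.8) / 2
Average = 5.40 mm


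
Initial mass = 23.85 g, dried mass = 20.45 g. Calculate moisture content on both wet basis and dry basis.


Wet basis = 14.3%
Dry basis = 16.6%

Moisture lost = 23.85 - 20.45 = 3.40 g
Wet basis MC = 3.40 / 23.85 x 100 = 14.3%
Dry basis MC = 3.40 / 20.45 x 100 = 16.6%


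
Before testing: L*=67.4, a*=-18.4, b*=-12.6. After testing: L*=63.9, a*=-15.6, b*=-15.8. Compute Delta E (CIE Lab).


Delta E = 5.51


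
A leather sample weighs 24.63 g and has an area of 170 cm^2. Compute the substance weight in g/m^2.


Substance weight = mass / area x 10000
SW = 24.63 / 170 x 10000
SW = 1448.8 g/m^2


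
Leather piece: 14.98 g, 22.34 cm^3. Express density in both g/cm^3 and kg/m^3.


Density = 14.98 / 22.34 = 0.671 g/cm^3
Convert: 0.671 x 1000 = 671 kg/m^3


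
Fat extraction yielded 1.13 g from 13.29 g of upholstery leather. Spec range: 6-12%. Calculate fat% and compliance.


Fat% = 1.13 / 13.29 x 100 = 8.5%
Spec range: 6-12%
Compliant: Yes


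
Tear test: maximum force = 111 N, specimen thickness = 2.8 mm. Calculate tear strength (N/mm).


Tear strength = force / thickness
Tear = 111 / 2.8 = 39.6 N/mm


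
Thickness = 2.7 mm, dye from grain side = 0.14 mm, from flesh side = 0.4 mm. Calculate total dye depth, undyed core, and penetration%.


Total dyed = 0.54 mm
Undyed core = 2.16 mm
Penetration = 20.0%

Total dyed = 0.14 + 0.4 = 0.54 mm
Undyed core = 2.7 - 0.54 = 2.16 mm
Penetration = 0.54 / 2.7 x 100 = 20.0%


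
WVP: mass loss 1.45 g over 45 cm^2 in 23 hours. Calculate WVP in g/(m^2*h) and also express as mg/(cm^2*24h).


WVP = 14.01 g/(m^2*h)
Daily rate = 33.62 mg/(cm^2*24h)


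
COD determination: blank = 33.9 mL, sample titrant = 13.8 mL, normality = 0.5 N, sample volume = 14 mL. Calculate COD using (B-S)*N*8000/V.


COD = (33.9 - 13.8) x 0.5 x 8000 / 14
COD = 20.1 x 0.5 x 8000 / 14
COD = 5742.9 mg/L


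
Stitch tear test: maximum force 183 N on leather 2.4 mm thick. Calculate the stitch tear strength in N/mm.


76.3 N/mm

Stitch tear strength = force / thickness
STS = 183 / 2.4 = 76.3 N/mm


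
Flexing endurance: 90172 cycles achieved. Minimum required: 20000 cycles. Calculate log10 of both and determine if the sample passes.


Achieved: log10 = 4.96
Required: log10 = 4.30
Passes: Yes

log10(90172) = 4.96
log10(20000) = 4.30
Passes: Yes


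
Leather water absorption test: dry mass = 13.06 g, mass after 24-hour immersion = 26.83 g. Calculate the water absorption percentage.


105.4%


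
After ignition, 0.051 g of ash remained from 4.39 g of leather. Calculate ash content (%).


1.16%

Ash% = 0.051 / 4.39 x 100
Ash% = 1.16%


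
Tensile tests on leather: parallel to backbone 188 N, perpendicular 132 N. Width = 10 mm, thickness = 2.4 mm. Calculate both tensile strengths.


Area = 10 x 2.4 = 24.0 mm^2
TS (parallel) = 188 / 24.0 = 7.83 N/mm^2
TS (perpendicular) = 132 / 24.0 = 5.50 N/mm^2


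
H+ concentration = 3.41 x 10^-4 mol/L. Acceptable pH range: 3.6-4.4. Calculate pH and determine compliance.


pH = 3.47
Compliant: No

pH = -log10(3.41 x 10^-4) = 3.47
Range: 3.6 to 4.4
Compliant: No


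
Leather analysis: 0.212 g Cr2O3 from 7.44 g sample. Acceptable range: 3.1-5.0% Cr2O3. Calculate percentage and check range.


Cr2O3 = 2.85%
Within range: No


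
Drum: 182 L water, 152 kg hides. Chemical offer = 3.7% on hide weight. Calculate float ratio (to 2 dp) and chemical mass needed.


Float ratio = 1.20
Chemical needed = 5.624 kg

Float ratio = 182 / 152 = 1.20
Chemical = 152 x 3.7 / 100 = 5.624 kg


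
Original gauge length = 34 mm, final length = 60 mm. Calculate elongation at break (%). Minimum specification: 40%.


Extension = 60 - 34 = 26 mm
Elongation = 26 / 34 x 100 = 76.5%
Minimum required: 40%
Meets specification: Yes


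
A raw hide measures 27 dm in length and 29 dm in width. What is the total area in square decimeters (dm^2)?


Area = length x width
Area = 27 x 29 = 783 dm^2


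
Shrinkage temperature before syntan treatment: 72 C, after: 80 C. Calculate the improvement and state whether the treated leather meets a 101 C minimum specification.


Improvement = 8 C
Meets 101 C spec: No


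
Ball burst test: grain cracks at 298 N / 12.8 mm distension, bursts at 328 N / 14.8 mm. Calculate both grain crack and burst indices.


Crack index = 23.3 N/mm
Burst index = 22.2 N/mm

Crack index = 298 / 12.8 = 23.3 N/mm
Burst index = 328 / 14.8 = 22.2 N/mm


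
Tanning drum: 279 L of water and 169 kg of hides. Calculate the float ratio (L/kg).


1.7

Float ratio = water / hide weight
Ratio = 279 / 169 = 1.7


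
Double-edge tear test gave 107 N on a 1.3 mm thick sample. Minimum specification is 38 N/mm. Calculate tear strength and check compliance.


Tear strength = 107 / 1.3 = 82.3 N/mm
Required minimum = 38 N/mm
Compliant: Yes


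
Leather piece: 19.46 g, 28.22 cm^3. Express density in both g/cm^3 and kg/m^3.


Density = 19.46 / 28.22 = 0.690 g/cm^3
Convert: 0.690 x 1000 = 690 kg/m^3


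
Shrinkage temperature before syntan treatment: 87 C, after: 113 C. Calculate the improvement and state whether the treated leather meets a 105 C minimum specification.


Improvement = 113 - 87 = 26 C
Spec check: 113 C >= 105 C? Yes


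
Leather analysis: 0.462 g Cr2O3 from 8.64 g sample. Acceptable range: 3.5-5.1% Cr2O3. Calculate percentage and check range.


Cr2O3 = 5.35%
Within range: No


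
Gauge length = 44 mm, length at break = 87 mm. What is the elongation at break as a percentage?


97.7%


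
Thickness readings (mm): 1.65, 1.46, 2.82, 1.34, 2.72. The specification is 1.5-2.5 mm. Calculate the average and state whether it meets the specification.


Average = 2.00 mm
Within specification: Yes

Sum = 9.99
Average = 9.99 / 5 = 2.00 mm
Specification range: 1.5 to 2.5 mm
Within spec: Yes


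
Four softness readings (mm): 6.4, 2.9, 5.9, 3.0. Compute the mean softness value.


4.55 mm

Sum = 6.4 + 2.9 + 5.9 + 3.0
Mean = 18.2 / 4 = 4.55 mm


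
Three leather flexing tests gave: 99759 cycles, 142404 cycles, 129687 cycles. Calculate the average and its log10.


Average = (99759 + 142404 + 129687) / 3 = 123950 cycles
log10(123950) = 5.09


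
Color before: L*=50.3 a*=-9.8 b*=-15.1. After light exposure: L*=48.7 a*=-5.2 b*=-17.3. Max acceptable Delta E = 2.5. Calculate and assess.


Delta E = 5.34
Passes: No

dL = -1.6, da = 4.6, db = -2.2
dE = sqrt((-1.6)^2 + (4.6)^2 + (-2.2)^2) = 5.34
Max = 2.5
Passes: No


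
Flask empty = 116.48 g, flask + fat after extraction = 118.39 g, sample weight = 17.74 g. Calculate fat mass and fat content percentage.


Fat mass = 118.39 - 116.48 = 1.91 g
Fat% = 1.91 / 17.74 x 100 = 10.8%


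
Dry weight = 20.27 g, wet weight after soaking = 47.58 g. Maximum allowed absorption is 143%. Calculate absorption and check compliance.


Absorption = 134.7%
Compliant: Yes

WA = (47.58 - 20.27) / 20.27 x 100 = 134.7%
Maximum allowed: 143%
Compliant: Yes


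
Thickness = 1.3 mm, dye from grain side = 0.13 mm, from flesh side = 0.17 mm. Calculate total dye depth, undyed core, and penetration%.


Total dyed = 0.30 mm
Undyed core = 1.00 mm
Penetration = 23.1%

Total dyed = 0.13 + 0.17 = 0.30 mm
Undyed core = 1.3 - 0.30 = 1.00 mm
Penetration = 0.30 / 1.3 x 100 = 23.1%


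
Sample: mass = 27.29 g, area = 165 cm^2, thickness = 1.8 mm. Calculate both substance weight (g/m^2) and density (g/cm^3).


Substance weight = 1653.9 g/m^2
Density = 0.919 g/cm^3


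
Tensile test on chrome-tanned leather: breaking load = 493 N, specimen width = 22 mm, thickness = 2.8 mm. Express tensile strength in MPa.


Cross-section = 22 x 2.8 = 61.6 mm^2
TS = 493 / 61.6 = 8.00 MPa
(1 N/mm^2 = 1 MPa)


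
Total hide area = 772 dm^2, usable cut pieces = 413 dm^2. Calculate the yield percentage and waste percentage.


Yield = 413 / 772 x 100 = 53.5%
Waste = 772 - 413 = 359 dm^2
Waste% = 100 - 53.5 = 46.5%


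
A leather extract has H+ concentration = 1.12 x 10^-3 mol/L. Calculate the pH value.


pH = -log10[H+]
pH = -log10(1.12 x 10^-3) = 2.95


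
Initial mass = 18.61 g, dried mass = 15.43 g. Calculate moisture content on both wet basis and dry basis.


Moisture lost = 18.61 - 15.43 = 3.18 g
Wet basis MC = 3.18 / 18.61 x 100 = 17.1%
Dry basis MC = 3.18 / 15.43 x 100 = 20.6%


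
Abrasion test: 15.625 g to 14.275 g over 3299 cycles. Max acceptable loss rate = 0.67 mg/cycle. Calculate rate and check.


Rate = 0.409 mg/cycle
Passes: Yes

Loss = 15.625 - 14.275 = 1.350 g
Rate = 1.350 g / 3299 cycles x 1000 = 0.409 mg/cycle
Max = 0.67 mg/cycle
Passes: Yes


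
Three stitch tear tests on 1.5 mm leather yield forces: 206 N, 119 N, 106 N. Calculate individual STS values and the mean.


STS1 = 206 / 1.5 = 137.3 N/mm
STS2 = 119 / 1.5 = 79.3 N/mm
STS3 = 106 / 1.5 = 70.7 N/mm
Mean = (137.3 + 79.3 + 70.7) / 3 = 95.8 N/mm


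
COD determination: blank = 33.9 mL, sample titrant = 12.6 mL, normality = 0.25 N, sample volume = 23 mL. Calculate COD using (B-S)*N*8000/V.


1852.2 mg/L


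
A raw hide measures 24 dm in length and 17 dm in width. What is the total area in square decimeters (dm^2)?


Area = length x width
Area = 24 x 17 = 408 dm^2


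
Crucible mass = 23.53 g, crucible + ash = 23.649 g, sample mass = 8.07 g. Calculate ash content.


Ash mass = 23.649 - 23.53 = 0.119 g
Ash% = 0.119 / 8.07 x 100 = 1.47%


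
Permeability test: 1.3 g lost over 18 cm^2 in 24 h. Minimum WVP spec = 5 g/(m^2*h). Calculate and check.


WVP = 30.09 g/(m^2*h)
Meets specification: Yes

WVP = 1.3 / (18 x 24) x 10000 = 30.09 g/(m^2*h)
Minimum: 5 g/(m^2*h)
Meets spec: Yes


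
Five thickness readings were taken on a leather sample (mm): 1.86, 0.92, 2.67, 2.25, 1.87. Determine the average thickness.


1.91 mm

Sum = 1.86 + 0.92 + 2.67 + 2.25 + 1.87 = 9.57
Average = 9.57 / 5 = 1.91 mm


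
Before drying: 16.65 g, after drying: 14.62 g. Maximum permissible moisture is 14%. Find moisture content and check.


Moisture content = 12.2%
Acceptable: Yes

MC = (16.65 - 14.62) / 16.65 x 100 = 12.2%
Maximum: 14%
Acceptable: Yes


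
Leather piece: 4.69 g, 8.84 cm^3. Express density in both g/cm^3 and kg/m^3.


0.531 g/cm^3
531 kg/m^3

Density = 4.69 / 8.84 = 0.531 g/cm^3
Convert: 0.531 x 1000 = 531 kg/m^3


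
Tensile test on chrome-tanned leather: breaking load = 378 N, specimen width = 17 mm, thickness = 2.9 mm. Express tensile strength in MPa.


7.67 MPa

Cross-section = 17 x 2.9 = 49.3 mm^2
TS = 378 / 49.3 = 7.67 MPa
(1 N/mm^2 = 1 MPa)
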